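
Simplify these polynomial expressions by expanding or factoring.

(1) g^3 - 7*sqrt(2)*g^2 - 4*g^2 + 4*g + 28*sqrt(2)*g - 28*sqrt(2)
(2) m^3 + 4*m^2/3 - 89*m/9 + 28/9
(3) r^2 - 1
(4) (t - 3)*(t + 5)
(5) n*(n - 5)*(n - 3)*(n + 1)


(1) = (g - 2)^2*(g - 7*sqrt(2))
(2) = (m - 7/3)*(m - 1/3)*(m + 4)
(3) = (r - 1)*(r + 1)
(4) = t^2 + 2*t - 15
(5) = n^4 - 7*n^3 + 7*n^2 + 15*n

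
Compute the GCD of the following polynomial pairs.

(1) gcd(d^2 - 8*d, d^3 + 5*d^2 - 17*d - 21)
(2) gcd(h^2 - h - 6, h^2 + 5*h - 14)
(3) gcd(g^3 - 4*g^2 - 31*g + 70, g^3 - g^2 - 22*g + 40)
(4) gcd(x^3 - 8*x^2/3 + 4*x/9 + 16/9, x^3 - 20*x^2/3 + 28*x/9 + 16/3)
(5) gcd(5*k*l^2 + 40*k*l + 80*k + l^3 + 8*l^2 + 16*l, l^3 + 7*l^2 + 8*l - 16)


(1) = 1
(2) = gcd((h - 3)*(h + 2), (h - 2)*(h + 7)) = 1
(3) = g^2 + 3*g - 10
(4) = gcd((x - 2)*(x - 4/3)*(x + 2/3), (x - 6)*(x - 4/3)*(x + 2/3)) = x^2 - 2*x/3 - 8/9
(5) = l^2 + 8*l + 16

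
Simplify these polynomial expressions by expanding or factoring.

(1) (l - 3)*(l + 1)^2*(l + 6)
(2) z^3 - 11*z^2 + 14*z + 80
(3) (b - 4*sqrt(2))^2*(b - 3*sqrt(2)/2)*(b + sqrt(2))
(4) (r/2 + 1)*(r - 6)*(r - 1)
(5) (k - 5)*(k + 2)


(1) = l^4 + 5*l^3 - 11*l^2 - 33*l - 18
(2) = (z - 8)*(z - 5)*(z + 2)
(3) = b^4 - 17*sqrt(2)*b^3/2 + 37*b^2 + 8*sqrt(2)*b - 96
(4) = r^3/2 - 5*r^2/2 - 4*r + 6
(5) = k^2 - 3*k - 10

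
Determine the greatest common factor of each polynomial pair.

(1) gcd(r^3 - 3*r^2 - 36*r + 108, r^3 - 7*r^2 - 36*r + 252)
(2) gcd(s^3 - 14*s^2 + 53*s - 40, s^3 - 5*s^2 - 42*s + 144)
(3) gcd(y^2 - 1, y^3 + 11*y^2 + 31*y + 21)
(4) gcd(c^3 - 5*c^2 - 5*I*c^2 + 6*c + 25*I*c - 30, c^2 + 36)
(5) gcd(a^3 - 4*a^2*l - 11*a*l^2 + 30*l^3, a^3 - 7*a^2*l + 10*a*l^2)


(1) = gcd((r - 6)*(r - 3)*(r + 6), (r - 7)*(r - 6)*(r + 6)) = r^2 - 36
(2) = s - 8
(3) = y + 1
(4) = gcd((c - 5)*(c - 6*I)*(c + I), (c - 6*I)*(c + 6*I)) = c - 6*I
(5) = a^2 - 7*a*l + 10*l^2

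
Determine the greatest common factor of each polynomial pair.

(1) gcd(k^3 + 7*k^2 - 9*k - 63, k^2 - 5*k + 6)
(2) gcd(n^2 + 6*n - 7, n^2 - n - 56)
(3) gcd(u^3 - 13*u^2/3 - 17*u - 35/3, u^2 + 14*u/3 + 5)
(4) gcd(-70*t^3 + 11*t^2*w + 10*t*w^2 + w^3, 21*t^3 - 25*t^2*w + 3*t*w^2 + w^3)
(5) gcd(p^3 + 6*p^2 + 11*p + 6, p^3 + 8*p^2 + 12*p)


(1) = k - 3
(2) = n + 7
(3) = gcd((u - 7)*(u + 1)*(u + 5/3), (u + 5/3)*(u + 3)) = u + 5/3
(4) = 7*t + w
(5) = gcd((p + 1)*(p + 2)*(p + 3), p*(p + 2)*(p + 6)) = p + 2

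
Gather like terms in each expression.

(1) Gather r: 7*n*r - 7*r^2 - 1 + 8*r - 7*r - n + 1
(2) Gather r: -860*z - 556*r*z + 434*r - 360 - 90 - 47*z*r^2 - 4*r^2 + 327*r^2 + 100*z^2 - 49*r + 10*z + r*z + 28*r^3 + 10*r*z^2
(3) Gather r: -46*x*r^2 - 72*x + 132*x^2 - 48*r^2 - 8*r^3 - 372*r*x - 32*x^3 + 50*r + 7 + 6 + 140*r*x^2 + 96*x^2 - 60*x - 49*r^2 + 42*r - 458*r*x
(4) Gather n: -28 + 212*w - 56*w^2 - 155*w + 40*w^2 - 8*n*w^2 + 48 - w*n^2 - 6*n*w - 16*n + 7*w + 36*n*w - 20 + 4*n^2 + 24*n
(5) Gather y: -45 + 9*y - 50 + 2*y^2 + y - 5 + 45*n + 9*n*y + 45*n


(1) = -n - 7*r^2 + r*(7*n + 1)
(2) = 28*r^3 + r^2*(323 - 47*z) + r*(10*z^2 - 555*z + 385) + 100*z^2 - 850*z - 450
(3) = -8*r^3 + r^2*(-46*x - 97) + r*(140*x^2 - 830*x + 92) - 32*x^3 + 228*x^2 - 132*x + 13
(4) = n^2*(4 - w) + n*(-8*w^2 + 30*w + 8) - 16*w^2 + 64*w
(5) = 90*n + 2*y^2 + y*(9*n + 10) - 100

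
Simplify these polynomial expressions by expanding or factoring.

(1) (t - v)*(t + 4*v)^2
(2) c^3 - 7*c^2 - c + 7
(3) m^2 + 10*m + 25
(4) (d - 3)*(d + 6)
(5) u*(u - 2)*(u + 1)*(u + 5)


(1) = t^3 + 7*t^2*v + 8*t*v^2 - 16*v^3
(2) = (c - 7)*(c - 1)*(c + 1)
(3) = (m + 5)^2
(4) = d^2 + 3*d - 18
(5) = u^4 + 4*u^3 - 7*u^2 - 10*u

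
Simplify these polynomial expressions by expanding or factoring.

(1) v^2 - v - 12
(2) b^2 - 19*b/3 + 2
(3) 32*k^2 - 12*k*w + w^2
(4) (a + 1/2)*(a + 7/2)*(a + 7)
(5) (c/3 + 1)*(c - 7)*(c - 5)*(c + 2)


(1) = (v - 4)*(v + 3)
(2) = (b - 6)*(b - 1/3)
(3) = (-8*k + w)*(-4*k + w)
(4) = a^3 + 11*a^2 + 119*a/4 + 49/4
(5) = c^4/3 - 7*c^3/3 - 19*c^2/3 + 103*c/3 + 70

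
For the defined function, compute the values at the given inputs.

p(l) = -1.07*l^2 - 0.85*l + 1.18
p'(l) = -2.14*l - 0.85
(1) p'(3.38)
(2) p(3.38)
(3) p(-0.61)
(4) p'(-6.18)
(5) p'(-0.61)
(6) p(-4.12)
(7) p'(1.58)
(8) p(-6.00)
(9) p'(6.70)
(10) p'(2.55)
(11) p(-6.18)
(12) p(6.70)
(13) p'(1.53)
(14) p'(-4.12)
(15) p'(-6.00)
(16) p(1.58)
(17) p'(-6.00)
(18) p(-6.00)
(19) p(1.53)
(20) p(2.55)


(1) = -8.08
(2) = -13.92
(3) = 1.30
(4) = 12.38
(5) = 0.46
(6) = -13.48
(7) = -4.23
(8) = -32.24
(9) = -15.19
(10) = -6.31
(11) = -34.43
(12) = -52.55
(13) = -4.12
(14) = 7.97
(15) = 11.99
(16) = -2.83
(17) = 11.99
(18) = -32.24
(19) = -2.63
(20) = -7.95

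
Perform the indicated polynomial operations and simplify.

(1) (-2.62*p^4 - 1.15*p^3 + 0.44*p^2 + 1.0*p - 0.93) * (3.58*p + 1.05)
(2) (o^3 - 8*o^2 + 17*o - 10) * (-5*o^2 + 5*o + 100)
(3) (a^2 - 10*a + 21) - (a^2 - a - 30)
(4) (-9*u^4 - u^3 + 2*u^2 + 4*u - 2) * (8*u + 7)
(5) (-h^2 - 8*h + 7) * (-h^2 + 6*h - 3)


(1) = -9.3796*p^5 - 6.868*p^4 + 0.3677*p^3 + 4.042*p^2 - 2.2794*p - 0.9765
(2) = -5*o^5 + 45*o^4 - 25*o^3 - 665*o^2 + 1650*o - 1000
(3) = 51 - 9*a
(4) = -72*u^5 - 71*u^4 + 9*u^3 + 46*u^2 + 12*u - 14
(5) = h^4 + 2*h^3 - 52*h^2 + 66*h - 21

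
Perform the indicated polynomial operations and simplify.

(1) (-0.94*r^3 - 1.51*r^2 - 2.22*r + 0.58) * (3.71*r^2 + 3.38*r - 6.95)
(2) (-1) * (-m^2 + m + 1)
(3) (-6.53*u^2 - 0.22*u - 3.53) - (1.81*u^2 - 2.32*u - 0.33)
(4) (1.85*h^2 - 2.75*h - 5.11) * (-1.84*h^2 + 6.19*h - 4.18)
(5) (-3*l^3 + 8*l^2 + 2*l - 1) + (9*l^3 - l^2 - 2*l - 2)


(1) = -3.4874*r^5 - 8.7793*r^4 - 6.807*r^3 + 5.1427*r^2 + 17.3894*r - 4.031
(2) = m^2 - m - 1
(3) = -8.34*u^2 + 2.1*u - 3.2
(4) = -3.404*h^4 + 16.5115*h^3 - 15.3531*h^2 - 20.1359*h + 21.3598
(5) = 6*l^3 + 7*l^2 - 3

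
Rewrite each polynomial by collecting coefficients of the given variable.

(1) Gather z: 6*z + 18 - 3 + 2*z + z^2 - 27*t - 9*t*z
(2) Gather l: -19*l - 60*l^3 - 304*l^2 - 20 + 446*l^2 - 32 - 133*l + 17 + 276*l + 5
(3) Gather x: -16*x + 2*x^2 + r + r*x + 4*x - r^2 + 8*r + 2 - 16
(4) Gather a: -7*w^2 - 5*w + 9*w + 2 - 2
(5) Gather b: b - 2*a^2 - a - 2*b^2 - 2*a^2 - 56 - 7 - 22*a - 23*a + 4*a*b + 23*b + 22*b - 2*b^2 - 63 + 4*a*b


(1) = -27*t + z^2 + z*(8 - 9*t) + 15
(2) = -60*l^3 + 142*l^2 + 124*l - 30
(3) = -r^2 + 9*r + 2*x^2 + x*(r - 12) - 14
(4) = -7*w^2 + 4*w
(5) = -4*a^2 - 46*a - 4*b^2 + b*(8*a + 46) - 126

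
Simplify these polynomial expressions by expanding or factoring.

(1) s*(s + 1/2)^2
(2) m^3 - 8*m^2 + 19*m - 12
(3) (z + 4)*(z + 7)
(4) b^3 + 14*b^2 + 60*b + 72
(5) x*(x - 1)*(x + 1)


(1) = s^3 + s^2 + s/4
(2) = (m - 4)*(m - 3)*(m - 1)
(3) = z^2 + 11*z + 28
(4) = (b + 2)*(b + 6)^2
(5) = x^3 - x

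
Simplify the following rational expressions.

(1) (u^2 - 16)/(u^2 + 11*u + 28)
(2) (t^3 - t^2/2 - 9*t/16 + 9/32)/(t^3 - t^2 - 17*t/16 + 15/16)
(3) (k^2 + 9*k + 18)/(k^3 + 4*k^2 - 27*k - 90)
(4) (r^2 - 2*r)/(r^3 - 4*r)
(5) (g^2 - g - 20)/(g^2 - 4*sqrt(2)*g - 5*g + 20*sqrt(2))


(1) = (u - 4)/(u + 7)
(2) = (8*t^2 + 2*t - 3)/(8*t^2 - 2*t - 10)
(3) = 1/(k - 5)
(4) = 1/(r + 2)
(5) = (g + 4)/(g - 4*sqrt(2))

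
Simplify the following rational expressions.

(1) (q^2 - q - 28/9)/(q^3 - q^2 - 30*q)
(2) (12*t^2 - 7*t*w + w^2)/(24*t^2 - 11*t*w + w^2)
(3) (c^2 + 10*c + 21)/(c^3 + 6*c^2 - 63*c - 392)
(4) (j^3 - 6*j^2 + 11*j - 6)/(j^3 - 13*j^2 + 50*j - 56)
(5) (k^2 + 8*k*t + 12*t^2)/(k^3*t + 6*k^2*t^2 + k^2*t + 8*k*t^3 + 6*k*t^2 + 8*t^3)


(1) = (9*q^2 - 9*q - 28)/(9*q^3 - 9*q^2 - 270*q)
(2) = (4*t - w)/(8*t - w)
(3) = (c + 3)/(c^2 - c - 56)
(4) = (j^2 - 4*j + 3)/(j^2 - 11*j + 28)
(5) = (k + 6*t)/(k^2*t + 4*k*t^2 + k*t + 4*t^2)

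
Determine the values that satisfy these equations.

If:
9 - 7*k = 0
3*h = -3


Then:
h = -1
k = 9/7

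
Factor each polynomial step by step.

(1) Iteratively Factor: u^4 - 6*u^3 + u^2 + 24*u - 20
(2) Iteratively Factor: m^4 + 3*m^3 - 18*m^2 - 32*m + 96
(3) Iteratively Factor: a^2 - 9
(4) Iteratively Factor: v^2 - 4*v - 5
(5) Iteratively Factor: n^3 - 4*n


(1) = (u - 1)*(u^3 - 5*u^2 - 4*u + 20) = (u - 1)*(u + 2)*(u^2 - 7*u + 10) = (u - 5)*(u - 1)*(u + 2)*(u - 2)
(2) = (m - 2)*(m^3 + 5*m^2 - 8*m - 48) = (m - 2)*(m + 4)*(m^2 + m - 12) = (m - 2)*(m + 4)^2*(m - 3)
(3) = (a - 3)*(a + 3)
(4) = (v - 5)*(v + 1)
(5) = (n - 2)*(n^2 + 2*n) = n*(n - 2)*(n + 2)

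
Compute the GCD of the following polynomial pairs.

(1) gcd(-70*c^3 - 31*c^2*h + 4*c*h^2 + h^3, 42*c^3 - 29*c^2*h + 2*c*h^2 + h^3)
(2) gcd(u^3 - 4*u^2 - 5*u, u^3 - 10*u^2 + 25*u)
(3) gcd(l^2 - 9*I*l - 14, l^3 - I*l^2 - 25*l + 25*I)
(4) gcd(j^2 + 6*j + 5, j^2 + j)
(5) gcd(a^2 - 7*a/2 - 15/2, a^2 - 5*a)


(1) = 7*c + h
(2) = gcd(u*(u - 5)*(u + 1), u*(u - 5)^2) = u^2 - 5*u
(3) = gcd((l - 7*I)*(l - 2*I), (l - 5)*(l + 5)*(l - I)) = 1
(4) = j + 1
(5) = gcd((a - 5)*(a + 3/2), a*(a - 5)) = a - 5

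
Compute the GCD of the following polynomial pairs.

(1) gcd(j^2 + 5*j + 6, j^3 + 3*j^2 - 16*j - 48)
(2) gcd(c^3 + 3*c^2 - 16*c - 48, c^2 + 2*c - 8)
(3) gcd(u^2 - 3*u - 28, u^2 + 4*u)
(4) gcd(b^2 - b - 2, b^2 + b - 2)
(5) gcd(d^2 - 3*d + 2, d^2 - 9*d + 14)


(1) = j + 3
(2) = gcd((c - 4)*(c + 3)*(c + 4), (c - 2)*(c + 4)) = c + 4
(3) = u + 4
(4) = gcd((b - 2)*(b + 1), (b - 1)*(b + 2)) = 1
(5) = d - 2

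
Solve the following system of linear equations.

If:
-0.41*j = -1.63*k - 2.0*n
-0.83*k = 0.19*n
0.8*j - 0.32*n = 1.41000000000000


Then:
j = 1.96
k = -0.11
n = 0.49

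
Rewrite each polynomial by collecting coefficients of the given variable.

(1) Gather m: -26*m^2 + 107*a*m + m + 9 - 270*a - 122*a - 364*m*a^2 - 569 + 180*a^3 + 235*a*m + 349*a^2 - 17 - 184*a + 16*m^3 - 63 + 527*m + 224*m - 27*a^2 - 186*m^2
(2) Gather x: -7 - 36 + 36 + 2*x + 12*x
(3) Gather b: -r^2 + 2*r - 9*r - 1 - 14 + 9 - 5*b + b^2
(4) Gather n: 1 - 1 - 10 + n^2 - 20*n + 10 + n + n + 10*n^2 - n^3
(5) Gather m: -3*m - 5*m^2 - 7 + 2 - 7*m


(1) = 180*a^3 + 322*a^2 - 576*a + 16*m^3 - 212*m^2 + m*(-364*a^2 + 342*a + 752) - 640
(2) = 14*x - 7
(3) = b^2 - 5*b - r^2 - 7*r - 6
(4) = -n^3 + 11*n^2 - 18*n
(5) = -5*m^2 - 10*m - 5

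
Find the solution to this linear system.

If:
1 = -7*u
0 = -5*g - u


Then:
g = 1/35
u = -1/7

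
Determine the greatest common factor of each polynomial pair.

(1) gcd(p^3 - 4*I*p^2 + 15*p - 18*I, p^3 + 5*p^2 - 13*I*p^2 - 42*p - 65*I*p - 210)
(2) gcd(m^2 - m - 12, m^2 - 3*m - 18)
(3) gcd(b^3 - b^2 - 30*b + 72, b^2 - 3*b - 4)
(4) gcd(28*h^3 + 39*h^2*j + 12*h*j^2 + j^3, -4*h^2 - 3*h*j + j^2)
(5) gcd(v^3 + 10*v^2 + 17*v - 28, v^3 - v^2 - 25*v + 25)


(1) = p - 6*I
(2) = gcd((m - 4)*(m + 3), (m - 6)*(m + 3)) = m + 3
(3) = b - 4
(4) = gcd((h + j)*(4*h + j)*(7*h + j), (-4*h + j)*(h + j)) = h + j
(5) = v - 1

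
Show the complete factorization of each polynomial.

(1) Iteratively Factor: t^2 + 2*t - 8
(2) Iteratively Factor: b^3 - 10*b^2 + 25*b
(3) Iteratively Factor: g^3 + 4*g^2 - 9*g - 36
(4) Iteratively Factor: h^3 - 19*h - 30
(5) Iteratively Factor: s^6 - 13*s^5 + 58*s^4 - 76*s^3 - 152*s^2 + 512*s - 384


(1) = (t + 4)*(t - 2)
(2) = (b)*(b^2 - 10*b + 25) = b*(b - 5)*(b - 5)
(3) = (g + 4)*(g^2 - 9) = (g + 3)*(g + 4)*(g - 3)
(4) = (h + 3)*(h^2 - 3*h - 10) = (h - 5)*(h + 3)*(h + 2)
(5) = (s + 2)*(s^5 - 15*s^4 + 88*s^3 - 252*s^2 + 352*s - 192) = (s - 2)*(s + 2)*(s^4 - 13*s^3 + 62*s^2 - 128*s + 96) = (s - 4)*(s - 2)*(s + 2)*(s^3 - 9*s^2 + 26*s - 24) = (s - 4)*(s - 3)*(s - 2)*(s + 2)*(s^2 - 6*s + 8) = (s - 4)*(s - 3)*(s - 2)^2*(s + 2)*(s - 4)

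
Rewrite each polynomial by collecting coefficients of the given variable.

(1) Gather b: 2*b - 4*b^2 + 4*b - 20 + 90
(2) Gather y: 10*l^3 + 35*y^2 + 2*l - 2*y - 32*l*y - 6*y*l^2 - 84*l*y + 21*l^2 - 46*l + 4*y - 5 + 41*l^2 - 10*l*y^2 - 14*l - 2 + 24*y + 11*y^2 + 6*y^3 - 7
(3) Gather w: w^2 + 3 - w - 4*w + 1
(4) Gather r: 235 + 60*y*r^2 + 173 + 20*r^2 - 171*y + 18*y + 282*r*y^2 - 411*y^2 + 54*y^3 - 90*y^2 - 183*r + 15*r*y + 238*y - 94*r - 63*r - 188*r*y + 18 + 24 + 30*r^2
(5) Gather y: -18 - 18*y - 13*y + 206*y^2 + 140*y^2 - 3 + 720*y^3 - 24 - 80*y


(1) = -4*b^2 + 6*b + 70
(2) = 10*l^3 + 62*l^2 - 58*l + 6*y^3 + y^2*(46 - 10*l) + y*(-6*l^2 - 116*l + 26) - 14
(3) = w^2 - 5*w + 4
(4) = r^2*(60*y + 50) + r*(282*y^2 - 173*y - 340) + 54*y^3 - 501*y^2 + 85*y + 450
(5) = 720*y^3 + 346*y^2 - 111*y - 45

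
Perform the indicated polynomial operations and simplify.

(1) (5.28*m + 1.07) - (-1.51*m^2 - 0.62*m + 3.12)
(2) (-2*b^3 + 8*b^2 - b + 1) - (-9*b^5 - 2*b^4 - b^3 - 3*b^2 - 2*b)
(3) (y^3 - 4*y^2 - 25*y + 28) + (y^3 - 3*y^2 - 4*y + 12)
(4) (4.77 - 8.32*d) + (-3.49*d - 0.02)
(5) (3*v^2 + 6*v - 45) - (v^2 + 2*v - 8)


(1) = 1.51*m^2 + 5.9*m - 2.05
(2) = 9*b^5 + 2*b^4 - b^3 + 11*b^2 + b + 1
(3) = 2*y^3 - 7*y^2 - 29*y + 40
(4) = 4.75 - 11.81*d
(5) = 2*v^2 + 4*v - 37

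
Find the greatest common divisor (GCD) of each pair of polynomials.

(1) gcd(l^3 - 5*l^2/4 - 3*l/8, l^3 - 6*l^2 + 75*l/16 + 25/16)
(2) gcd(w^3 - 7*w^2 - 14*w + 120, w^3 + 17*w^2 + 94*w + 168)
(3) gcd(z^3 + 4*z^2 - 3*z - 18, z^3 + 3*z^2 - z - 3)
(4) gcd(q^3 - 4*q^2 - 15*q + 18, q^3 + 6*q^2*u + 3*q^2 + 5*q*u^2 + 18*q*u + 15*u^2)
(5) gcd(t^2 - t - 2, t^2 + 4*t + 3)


(1) = gcd(l*(l - 3/2)*(l + 1/4), (l - 5)*(l - 5/4)*(l + 1/4)) = l + 1/4
(2) = gcd((w - 6)*(w - 5)*(w + 4), (w + 4)*(w + 6)*(w + 7)) = w + 4
(3) = z + 3
(4) = gcd((q - 6)*(q - 1)*(q + 3), (q + 3)*(q + u)*(q + 5*u)) = q + 3
(5) = t + 1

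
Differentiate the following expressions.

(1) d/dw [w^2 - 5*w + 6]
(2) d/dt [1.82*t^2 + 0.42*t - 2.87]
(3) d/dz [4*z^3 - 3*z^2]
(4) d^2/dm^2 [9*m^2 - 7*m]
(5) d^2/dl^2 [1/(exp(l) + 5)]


(1) = 2*w - 5
(2) = 3.64*t + 0.42
(3) = 6*z*(2*z - 1)
(4) = 18
(5) = (exp(l) - 5)*exp(l)/(exp(l) + 5)^3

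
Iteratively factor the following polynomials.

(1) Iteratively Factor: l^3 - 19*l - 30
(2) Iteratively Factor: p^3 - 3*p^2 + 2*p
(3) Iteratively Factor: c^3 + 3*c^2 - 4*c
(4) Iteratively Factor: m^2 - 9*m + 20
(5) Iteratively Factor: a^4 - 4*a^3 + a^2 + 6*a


(1) = (l + 3)*(l^2 - 3*l - 10) = (l + 2)*(l + 3)*(l - 5)
(2) = (p - 2)*(p^2 - p) = (p - 2)*(p - 1)*(p)
(3) = (c + 4)*(c^2 - c) = (c - 1)*(c + 4)*(c)
(4) = (m - 4)*(m - 5)
(5) = (a)*(a^3 - 4*a^2 + a + 6) = a*(a - 3)*(a^2 - a - 2) = a*(a - 3)*(a - 2)*(a + 1)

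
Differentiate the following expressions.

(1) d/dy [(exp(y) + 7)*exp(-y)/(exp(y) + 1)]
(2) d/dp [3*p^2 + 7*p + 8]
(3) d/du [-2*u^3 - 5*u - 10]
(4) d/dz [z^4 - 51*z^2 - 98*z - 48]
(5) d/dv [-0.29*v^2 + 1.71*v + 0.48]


(1) = (-exp(2*y) - 14*exp(y) - 7)*exp(-y)/(exp(2*y) + 2*exp(y) + 1)
(2) = 6*p + 7
(3) = -6*u^2 - 5
(4) = 4*z^3 - 102*z - 98
(5) = 1.71 - 0.58*v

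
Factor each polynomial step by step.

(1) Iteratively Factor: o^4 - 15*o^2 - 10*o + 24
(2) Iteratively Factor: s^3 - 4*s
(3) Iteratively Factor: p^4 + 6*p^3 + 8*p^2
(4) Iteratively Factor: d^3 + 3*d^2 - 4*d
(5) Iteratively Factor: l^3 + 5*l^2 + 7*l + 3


(1) = (o - 4)*(o^3 + 4*o^2 + o - 6) = (o - 4)*(o + 2)*(o^2 + 2*o - 3) = (o - 4)*(o + 2)*(o + 3)*(o - 1)
(2) = (s + 2)*(s^2 - 2*s) = (s - 2)*(s + 2)*(s)
(3) = (p + 4)*(p^3 + 2*p^2) = p*(p + 4)*(p^2 + 2*p) = p^2*(p + 4)*(p + 2)
(4) = (d - 1)*(d^2 + 4*d) = (d - 1)*(d + 4)*(d)
(5) = (l + 3)*(l^2 + 2*l + 1) = (l + 1)*(l + 3)*(l + 1)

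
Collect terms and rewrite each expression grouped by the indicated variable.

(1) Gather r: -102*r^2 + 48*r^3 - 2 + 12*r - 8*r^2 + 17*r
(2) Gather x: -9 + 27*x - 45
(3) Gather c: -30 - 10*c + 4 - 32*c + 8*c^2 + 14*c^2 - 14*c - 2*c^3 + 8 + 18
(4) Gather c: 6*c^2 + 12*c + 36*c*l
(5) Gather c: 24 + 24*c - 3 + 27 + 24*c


(1) = 48*r^3 - 110*r^2 + 29*r - 2
(2) = 27*x - 54
(3) = -2*c^3 + 22*c^2 - 56*c
(4) = 6*c^2 + c*(36*l + 12)
(5) = 48*c + 48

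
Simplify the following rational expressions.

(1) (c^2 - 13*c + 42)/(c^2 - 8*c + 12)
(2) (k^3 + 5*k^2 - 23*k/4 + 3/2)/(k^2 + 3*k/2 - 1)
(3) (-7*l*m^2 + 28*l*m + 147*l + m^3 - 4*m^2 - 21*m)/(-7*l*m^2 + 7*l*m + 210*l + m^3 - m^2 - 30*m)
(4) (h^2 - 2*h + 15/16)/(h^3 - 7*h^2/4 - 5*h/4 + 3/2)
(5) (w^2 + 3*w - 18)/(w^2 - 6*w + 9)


(1) = (c - 7)/(c - 2)
(2) = (2*k^2 + 11*k - 6)/(2*k + 4)
(3) = (m^2 - 4*m - 21)/(m^2 - m - 30)
(4) = (4*h - 5)/(4*h^2 - 4*h - 8)
(5) = (w + 6)/(w - 3)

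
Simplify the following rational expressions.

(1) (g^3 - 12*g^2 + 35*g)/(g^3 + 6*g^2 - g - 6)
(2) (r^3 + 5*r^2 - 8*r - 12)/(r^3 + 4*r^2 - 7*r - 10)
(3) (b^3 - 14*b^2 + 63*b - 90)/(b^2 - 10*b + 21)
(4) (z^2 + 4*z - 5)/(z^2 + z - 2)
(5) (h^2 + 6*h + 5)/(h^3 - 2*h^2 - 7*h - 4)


(1) = (g^3 - 12*g^2 + 35*g)/(g^3 + 6*g^2 - g - 6)
(2) = (r + 6)/(r + 5)
(3) = (b^2 - 11*b + 30)/(b - 7)
(4) = (z + 5)/(z + 2)
(5) = (h + 5)/(h^2 - 3*h - 4)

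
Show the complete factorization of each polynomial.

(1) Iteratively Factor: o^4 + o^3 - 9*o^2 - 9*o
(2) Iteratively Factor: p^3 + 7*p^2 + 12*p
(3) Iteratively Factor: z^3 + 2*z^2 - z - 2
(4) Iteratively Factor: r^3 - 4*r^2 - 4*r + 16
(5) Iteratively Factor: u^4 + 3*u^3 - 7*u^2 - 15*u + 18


(1) = (o + 3)*(o^3 - 2*o^2 - 3*o) = (o + 1)*(o + 3)*(o^2 - 3*o) = o*(o + 1)*(o + 3)*(o - 3)
(2) = (p)*(p^2 + 7*p + 12) = p*(p + 3)*(p + 4)
(3) = (z - 1)*(z^2 + 3*z + 2) = (z - 1)*(z + 2)*(z + 1)
(4) = (r - 4)*(r^2 - 4) = (r - 4)*(r - 2)*(r + 2)
(5) = (u + 3)*(u^3 - 7*u + 6) = (u - 2)*(u + 3)*(u^2 + 2*u - 3) = (u - 2)*(u + 3)^2*(u - 1)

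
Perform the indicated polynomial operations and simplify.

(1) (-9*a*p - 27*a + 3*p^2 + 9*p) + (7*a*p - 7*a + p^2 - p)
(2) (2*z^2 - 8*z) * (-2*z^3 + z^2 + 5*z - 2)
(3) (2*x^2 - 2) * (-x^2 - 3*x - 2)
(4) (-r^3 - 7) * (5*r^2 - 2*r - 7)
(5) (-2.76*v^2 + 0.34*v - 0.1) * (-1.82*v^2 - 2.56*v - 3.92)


(1) = -2*a*p - 34*a + 4*p^2 + 8*p
(2) = -4*z^5 + 18*z^4 + 2*z^3 - 44*z^2 + 16*z
(3) = -2*x^4 - 6*x^3 - 2*x^2 + 6*x + 4
(4) = -5*r^5 + 2*r^4 + 7*r^3 - 35*r^2 + 14*r + 49
(5) = 5.0232*v^4 + 6.4468*v^3 + 10.1308*v^2 - 1.0768*v + 0.392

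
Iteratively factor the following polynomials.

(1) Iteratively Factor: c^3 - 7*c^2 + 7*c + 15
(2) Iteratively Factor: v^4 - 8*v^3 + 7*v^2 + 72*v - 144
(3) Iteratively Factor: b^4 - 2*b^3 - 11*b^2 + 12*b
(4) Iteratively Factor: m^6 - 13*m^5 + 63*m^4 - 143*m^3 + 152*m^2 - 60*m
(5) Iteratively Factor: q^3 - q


(1) = (c - 5)*(c^2 - 2*c - 3) = (c - 5)*(c - 3)*(c + 1)
(2) = (v - 4)*(v^3 - 4*v^2 - 9*v + 36) = (v - 4)*(v + 3)*(v^2 - 7*v + 12) = (v - 4)^2*(v + 3)*(v - 3)
(3) = (b)*(b^3 - 2*b^2 - 11*b + 12) = b*(b - 4)*(b^2 + 2*b - 3) = b*(b - 4)*(b - 1)*(b + 3)
(4) = (m - 5)*(m^5 - 8*m^4 + 23*m^3 - 28*m^2 + 12*m) = (m - 5)*(m - 2)*(m^4 - 6*m^3 + 11*m^2 - 6*m) = (m - 5)*(m - 3)*(m - 2)*(m^3 - 3*m^2 + 2*m) = m*(m - 5)*(m - 3)*(m - 2)*(m^2 - 3*m + 2) = m*(m - 5)*(m - 3)*(m - 2)*(m - 1)*(m - 2)
(5) = (q)*(q^2 - 1) = q*(q - 1)*(q + 1)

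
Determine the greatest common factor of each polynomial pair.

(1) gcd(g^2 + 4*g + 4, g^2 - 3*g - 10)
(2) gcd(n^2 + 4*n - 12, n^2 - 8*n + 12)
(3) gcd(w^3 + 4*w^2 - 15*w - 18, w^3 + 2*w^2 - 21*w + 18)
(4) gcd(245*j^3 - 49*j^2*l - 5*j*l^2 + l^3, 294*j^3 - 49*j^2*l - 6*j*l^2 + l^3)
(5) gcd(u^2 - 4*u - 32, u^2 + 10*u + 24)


(1) = gcd((g + 2)^2, (g - 5)*(g + 2)) = g + 2
(2) = gcd((n - 2)*(n + 6), (n - 6)*(n - 2)) = n - 2
(3) = w^2 + 3*w - 18
(4) = gcd((-7*j + l)*(-5*j + l)*(7*j + l), (-7*j + l)*(-6*j + l)*(7*j + l)) = 49*j^2 - l^2
(5) = gcd((u - 8)*(u + 4), (u + 4)*(u + 6)) = u + 4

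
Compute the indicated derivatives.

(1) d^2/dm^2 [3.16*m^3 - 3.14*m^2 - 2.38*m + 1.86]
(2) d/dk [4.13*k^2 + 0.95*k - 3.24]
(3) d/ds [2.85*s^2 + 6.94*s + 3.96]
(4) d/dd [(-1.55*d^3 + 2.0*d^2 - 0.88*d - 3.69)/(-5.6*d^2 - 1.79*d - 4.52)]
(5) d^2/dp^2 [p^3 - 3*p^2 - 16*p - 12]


(1) = 18.96*m - 6.28
(2) = 8.26*k + 0.95
(3) = 5.7*s + 6.94
(4) = (8.68*d^4 + 5.549*d^3 + 12.51*d^2 - 59.408*d - 2.6275)/(31.36*d^4 + 20.048*d^3 + 53.8281*d^2 + 16.1816*d + 20.4304)
(5) = 6*p - 6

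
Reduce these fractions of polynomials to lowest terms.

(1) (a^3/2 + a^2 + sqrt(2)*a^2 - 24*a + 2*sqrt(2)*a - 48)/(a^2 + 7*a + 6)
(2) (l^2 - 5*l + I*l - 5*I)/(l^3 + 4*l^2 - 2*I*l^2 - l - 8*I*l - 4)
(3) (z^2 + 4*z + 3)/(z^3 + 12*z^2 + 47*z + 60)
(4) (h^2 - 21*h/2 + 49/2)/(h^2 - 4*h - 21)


(1) = (a^3 + a^2*(2 + 2*sqrt(2)) + a*(-48 + 4*sqrt(2)) - 96)/(2*a^2 + 14*a + 12)
(2) = (l^2 + l*(-5 + I) - 5*I)/(l^3 + l^2*(4 - 2*I) + l*(-1 - 8*I) - 4)
(3) = (z + 1)/(z^2 + 9*z + 20)
(4) = (2*h - 7)/(2*h + 6)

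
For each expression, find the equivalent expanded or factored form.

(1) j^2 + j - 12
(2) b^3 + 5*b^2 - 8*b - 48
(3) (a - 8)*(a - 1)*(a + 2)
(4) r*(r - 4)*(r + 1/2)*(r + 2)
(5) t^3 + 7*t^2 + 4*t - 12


(1) = (j - 3)*(j + 4)
(2) = (b - 3)*(b + 4)^2
(3) = a^3 - 7*a^2 - 10*a + 16
(4) = r^4 - 3*r^3/2 - 9*r^2 - 4*r
(5) = (t - 1)*(t + 2)*(t + 6)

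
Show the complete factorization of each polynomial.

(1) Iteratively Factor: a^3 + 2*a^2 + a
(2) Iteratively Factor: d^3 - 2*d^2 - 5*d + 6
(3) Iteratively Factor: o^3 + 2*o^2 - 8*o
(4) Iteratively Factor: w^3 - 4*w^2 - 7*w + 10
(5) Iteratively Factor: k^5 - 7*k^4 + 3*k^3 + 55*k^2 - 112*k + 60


(1) = (a + 1)*(a^2 + a) = (a + 1)^2*(a)
(2) = (d - 3)*(d^2 + d - 2) = (d - 3)*(d + 2)*(d - 1)
(3) = (o + 4)*(o^2 - 2*o) = o*(o + 4)*(o - 2)
(4) = (w + 2)*(w^2 - 6*w + 5) = (w - 5)*(w + 2)*(w - 1)
(5) = (k + 3)*(k^4 - 10*k^3 + 33*k^2 - 44*k + 20) = (k - 1)*(k + 3)*(k^3 - 9*k^2 + 24*k - 20) = (k - 2)*(k - 1)*(k + 3)*(k^2 - 7*k + 10) = (k - 5)*(k - 2)*(k - 1)*(k + 3)*(k - 2)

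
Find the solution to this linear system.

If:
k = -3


Then:
k = -3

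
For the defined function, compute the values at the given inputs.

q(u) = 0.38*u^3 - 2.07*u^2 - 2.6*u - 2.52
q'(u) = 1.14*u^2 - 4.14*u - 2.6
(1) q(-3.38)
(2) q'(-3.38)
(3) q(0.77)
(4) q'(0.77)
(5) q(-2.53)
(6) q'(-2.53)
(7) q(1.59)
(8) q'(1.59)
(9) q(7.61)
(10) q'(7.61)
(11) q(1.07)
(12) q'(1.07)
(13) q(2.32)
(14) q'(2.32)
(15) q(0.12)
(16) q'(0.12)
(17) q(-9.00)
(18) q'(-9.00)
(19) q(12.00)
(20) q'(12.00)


(1) = -32.05
(2) = 24.42
(3) = -5.58
(4) = -5.11
(5) = -15.35
(6) = 15.17
(7) = -10.36
(8) = -6.30
(9) = 25.29
(10) = 31.91
(11) = -7.21
(12) = -5.72
(13) = -14.95
(14) = -6.07
(15) = -2.86
(16) = -3.08
(17) = -423.81
(18) = 127.00
(19) = 324.84
(20) = 111.88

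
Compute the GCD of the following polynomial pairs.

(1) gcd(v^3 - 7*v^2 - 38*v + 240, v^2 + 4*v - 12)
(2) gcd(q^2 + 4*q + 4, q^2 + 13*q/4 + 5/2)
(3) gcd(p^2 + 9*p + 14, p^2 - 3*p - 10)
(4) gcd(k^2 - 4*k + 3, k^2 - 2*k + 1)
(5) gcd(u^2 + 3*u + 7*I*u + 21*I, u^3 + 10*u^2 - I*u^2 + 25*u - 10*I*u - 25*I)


(1) = v + 6
(2) = q + 2
(3) = gcd((p + 2)*(p + 7), (p - 5)*(p + 2)) = p + 2
(4) = gcd((k - 3)*(k - 1), (k - 1)^2) = k - 1
(5) = 1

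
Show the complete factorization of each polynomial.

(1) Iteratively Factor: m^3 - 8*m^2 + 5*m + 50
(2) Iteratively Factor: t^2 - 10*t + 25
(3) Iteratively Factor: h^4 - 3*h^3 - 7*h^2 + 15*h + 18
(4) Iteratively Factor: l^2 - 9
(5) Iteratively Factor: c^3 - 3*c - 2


(1) = (m - 5)*(m^2 - 3*m - 10) = (m - 5)^2*(m + 2)
(2) = (t - 5)*(t - 5)
(3) = (h + 2)*(h^3 - 5*h^2 + 3*h + 9) = (h - 3)*(h + 2)*(h^2 - 2*h - 3) = (h - 3)*(h + 1)*(h + 2)*(h - 3)
(4) = (l - 3)*(l + 3)
(5) = (c + 1)*(c^2 - c - 2) = (c + 1)^2*(c - 2)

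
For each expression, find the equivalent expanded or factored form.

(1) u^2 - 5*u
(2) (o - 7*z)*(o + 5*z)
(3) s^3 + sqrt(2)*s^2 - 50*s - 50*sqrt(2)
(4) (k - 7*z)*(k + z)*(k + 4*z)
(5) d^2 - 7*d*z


(1) = u*(u - 5)
(2) = o^2 - 2*o*z - 35*z^2
(3) = (s - 5*sqrt(2))*(s + sqrt(2))*(s + 5*sqrt(2))
(4) = k^3 - 2*k^2*z - 31*k*z^2 - 28*z^3
(5) = d*(d - 7*z)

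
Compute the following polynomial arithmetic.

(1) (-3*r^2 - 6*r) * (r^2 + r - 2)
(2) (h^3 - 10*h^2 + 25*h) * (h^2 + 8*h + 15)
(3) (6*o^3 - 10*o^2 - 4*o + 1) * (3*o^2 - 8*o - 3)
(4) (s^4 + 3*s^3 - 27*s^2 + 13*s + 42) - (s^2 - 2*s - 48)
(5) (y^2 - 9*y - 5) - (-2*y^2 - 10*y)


(1) = -3*r^4 - 9*r^3 + 12*r
(2) = h^5 - 2*h^4 - 40*h^3 + 50*h^2 + 375*h
(3) = 18*o^5 - 78*o^4 + 50*o^3 + 65*o^2 + 4*o - 3
(4) = s^4 + 3*s^3 - 28*s^2 + 15*s + 90
(5) = 3*y^2 + y - 5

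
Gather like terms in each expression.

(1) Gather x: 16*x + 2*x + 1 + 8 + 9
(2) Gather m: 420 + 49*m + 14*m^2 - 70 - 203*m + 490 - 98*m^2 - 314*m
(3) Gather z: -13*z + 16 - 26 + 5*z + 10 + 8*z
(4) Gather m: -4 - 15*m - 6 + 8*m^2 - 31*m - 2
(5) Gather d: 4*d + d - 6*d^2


(1) = 18*x + 18
(2) = -84*m^2 - 468*m + 840
(3) = 0
(4) = 8*m^2 - 46*m - 12
(5) = -6*d^2 + 5*d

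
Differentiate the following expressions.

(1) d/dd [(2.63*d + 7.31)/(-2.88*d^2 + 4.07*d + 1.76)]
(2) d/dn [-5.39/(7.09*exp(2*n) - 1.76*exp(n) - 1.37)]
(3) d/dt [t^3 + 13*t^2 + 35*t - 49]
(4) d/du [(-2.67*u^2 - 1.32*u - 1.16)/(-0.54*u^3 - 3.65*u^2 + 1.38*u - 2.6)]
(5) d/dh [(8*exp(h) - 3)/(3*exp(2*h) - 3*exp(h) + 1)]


(1) = (7.5744*d^2 + 42.1056*d - 25.1229)/(8.2944*d^4 - 23.4432*d^3 + 6.4273*d^2 + 14.3264*d + 3.0976)
(2) = (76.4302*exp(n) - 9.4864)*exp(n)/(-7.09*exp(2*n) + 1.76*exp(n) + 1.37)^2
(3) = 3*t^2 + 26*t + 35
(4) = (-1.4418*u^4 - 1.4256*u^3 - 10.3818*u^2 + 5.416*u + 5.0328)/(0.2916*u^6 + 3.942*u^5 + 11.8321*u^4 - 7.266*u^3 + 20.8844*u^2 - 7.176*u + 6.76)
(5) = (-24*exp(2*h) + 18*exp(h) - 1)*exp(h)/(9*exp(4*h) - 18*exp(3*h) + 15*exp(2*h) - 6*exp(h) + 1)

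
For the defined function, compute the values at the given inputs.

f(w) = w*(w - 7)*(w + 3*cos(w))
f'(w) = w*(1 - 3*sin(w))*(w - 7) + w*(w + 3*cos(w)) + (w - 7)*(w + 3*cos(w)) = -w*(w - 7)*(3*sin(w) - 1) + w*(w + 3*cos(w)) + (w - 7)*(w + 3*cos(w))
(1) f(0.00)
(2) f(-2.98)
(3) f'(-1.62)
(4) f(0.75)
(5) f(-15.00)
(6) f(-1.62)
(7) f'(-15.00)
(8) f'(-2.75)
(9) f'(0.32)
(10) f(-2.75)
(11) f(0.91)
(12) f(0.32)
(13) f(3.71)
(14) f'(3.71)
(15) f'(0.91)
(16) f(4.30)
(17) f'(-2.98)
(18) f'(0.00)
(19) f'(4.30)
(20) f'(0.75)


(1) = 0.00
(2) = -176.69
(3) = 73.91
(4) = -13.80
(5) = -5702.09
(6) = -24.68
(7) = 1613.11
(8) = 126.55
(9) = -20.27
(10) = -148.08
(11) = -15.25
(12) = -6.77
(13) = -14.42
(14) = -31.42
(15) = -6.67
(16) = -35.96
(17) = 121.09
(18) = -21.00
(19) = -38.56
(20) = -11.30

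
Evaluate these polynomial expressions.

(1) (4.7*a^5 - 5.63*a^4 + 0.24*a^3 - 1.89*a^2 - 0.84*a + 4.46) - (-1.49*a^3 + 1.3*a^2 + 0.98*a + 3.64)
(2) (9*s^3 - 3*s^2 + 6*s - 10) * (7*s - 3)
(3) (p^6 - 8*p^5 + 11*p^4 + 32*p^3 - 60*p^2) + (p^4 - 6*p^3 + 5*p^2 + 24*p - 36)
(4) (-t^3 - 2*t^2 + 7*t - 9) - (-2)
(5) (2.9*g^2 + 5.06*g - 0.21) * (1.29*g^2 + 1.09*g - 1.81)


(1) = 4.7*a^5 - 5.63*a^4 + 1.73*a^3 - 3.19*a^2 - 1.82*a + 0.82
(2) = 63*s^4 - 48*s^3 + 51*s^2 - 88*s + 30
(3) = p^6 - 8*p^5 + 12*p^4 + 26*p^3 - 55*p^2 + 24*p - 36
(4) = -t^3 - 2*t^2 + 7*t - 7
(5) = 3.741*g^4 + 9.6884*g^3 - 0.0045*g^2 - 9.3875*g + 0.3801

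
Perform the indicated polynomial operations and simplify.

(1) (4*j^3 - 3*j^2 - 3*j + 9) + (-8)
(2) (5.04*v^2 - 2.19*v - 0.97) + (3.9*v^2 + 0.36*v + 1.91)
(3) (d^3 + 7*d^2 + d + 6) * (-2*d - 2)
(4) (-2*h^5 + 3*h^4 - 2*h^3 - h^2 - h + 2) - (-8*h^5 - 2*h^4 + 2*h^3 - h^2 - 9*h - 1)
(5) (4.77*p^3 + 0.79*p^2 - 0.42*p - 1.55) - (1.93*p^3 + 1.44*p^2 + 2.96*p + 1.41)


(1) = 4*j^3 - 3*j^2 - 3*j + 1
(2) = 8.94*v^2 - 1.83*v + 0.94
(3) = -2*d^4 - 16*d^3 - 16*d^2 - 14*d - 12
(4) = 6*h^5 + 5*h^4 - 4*h^3 + 8*h + 3
(5) = 2.84*p^3 - 0.65*p^2 - 3.38*p - 2.96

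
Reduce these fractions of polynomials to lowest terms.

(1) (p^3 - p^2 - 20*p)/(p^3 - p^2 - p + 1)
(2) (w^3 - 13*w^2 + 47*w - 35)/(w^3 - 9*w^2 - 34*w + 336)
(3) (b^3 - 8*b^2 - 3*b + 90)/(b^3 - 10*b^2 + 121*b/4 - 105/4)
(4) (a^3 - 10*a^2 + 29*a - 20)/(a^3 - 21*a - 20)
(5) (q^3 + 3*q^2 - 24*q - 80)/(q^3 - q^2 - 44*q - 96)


(1) = (p^3 - p^2 - 20*p)/(p^3 - p^2 - p + 1)
(2) = (w^2 - 6*w + 5)/(w^2 - 2*w - 48)
(3) = (4*b^2 - 12*b - 72)/(4*b^2 - 20*b + 21)
(4) = (a^2 - 5*a + 4)/(a^2 + 5*a + 4)
(5) = (q^2 - q - 20)/(q^2 - 5*q - 24)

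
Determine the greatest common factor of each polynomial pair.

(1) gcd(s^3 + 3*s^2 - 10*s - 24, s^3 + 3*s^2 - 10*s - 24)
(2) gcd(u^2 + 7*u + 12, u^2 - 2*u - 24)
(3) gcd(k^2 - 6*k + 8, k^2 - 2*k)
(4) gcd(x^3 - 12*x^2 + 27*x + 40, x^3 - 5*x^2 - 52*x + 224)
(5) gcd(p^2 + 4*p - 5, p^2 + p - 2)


(1) = gcd((s - 3)*(s + 2)*(s + 4), (s - 3)*(s + 2)*(s + 4)) = s^3 + 3*s^2 - 10*s - 24
(2) = gcd((u + 3)*(u + 4), (u - 6)*(u + 4)) = u + 4
(3) = gcd((k - 4)*(k - 2), k*(k - 2)) = k - 2
(4) = gcd((x - 8)*(x - 5)*(x + 1), (x - 8)*(x - 4)*(x + 7)) = x - 8
(5) = p - 1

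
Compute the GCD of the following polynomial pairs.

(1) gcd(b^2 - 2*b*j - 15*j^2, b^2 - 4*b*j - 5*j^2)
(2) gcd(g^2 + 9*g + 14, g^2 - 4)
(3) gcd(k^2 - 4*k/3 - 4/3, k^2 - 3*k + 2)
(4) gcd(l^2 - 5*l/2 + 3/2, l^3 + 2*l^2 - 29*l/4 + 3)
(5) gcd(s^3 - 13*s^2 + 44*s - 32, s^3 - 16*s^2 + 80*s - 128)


(1) = gcd((b - 5*j)*(b + 3*j), (b - 5*j)*(b + j)) = b - 5*j
(2) = gcd((g + 2)*(g + 7), (g - 2)*(g + 2)) = g + 2
(3) = gcd((k - 2)*(k + 2/3), (k - 2)*(k - 1)) = k - 2
(4) = gcd((l - 3/2)*(l - 1), (l - 3/2)*(l - 1/2)*(l + 4)) = l - 3/2
(5) = s^2 - 12*s + 32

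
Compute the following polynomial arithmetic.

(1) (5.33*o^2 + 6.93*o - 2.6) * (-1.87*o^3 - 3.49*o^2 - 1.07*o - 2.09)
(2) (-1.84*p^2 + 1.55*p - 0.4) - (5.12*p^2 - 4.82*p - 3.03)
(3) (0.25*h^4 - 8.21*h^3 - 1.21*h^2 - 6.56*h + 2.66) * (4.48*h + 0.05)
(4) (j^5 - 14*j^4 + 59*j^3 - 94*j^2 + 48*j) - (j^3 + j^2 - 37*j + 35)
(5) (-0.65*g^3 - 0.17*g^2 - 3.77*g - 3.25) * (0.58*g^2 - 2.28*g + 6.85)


(1) = -9.9671*o^5 - 31.5608*o^4 - 25.0268*o^3 - 9.4808*o^2 - 11.7017*o + 5.434
(2) = -6.96*p^2 + 6.37*p + 2.63
(3) = 1.12*h^5 - 36.7683*h^4 - 5.8313*h^3 - 29.4493*h^2 + 11.5888*h + 0.133
(4) = j^5 - 14*j^4 + 58*j^3 - 95*j^2 + 85*j - 35
(5) = -0.377*g^5 + 1.3834*g^4 - 6.2515*g^3 + 5.5461*g^2 - 18.4145*g - 22.2625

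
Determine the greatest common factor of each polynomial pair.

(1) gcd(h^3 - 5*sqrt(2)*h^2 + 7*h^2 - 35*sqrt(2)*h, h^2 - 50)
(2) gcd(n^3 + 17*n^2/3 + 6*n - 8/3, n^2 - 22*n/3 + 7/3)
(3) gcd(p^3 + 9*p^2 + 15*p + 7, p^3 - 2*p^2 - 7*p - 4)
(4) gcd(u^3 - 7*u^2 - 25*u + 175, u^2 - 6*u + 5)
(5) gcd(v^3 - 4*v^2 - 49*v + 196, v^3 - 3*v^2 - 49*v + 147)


(1) = gcd(h*(h + 7)*(h - 5*sqrt(2)), (h - 5*sqrt(2))*(h + 5*sqrt(2))) = h - 5*sqrt(2)
(2) = n - 1/3
(3) = gcd((p + 1)^2*(p + 7), (p - 4)*(p + 1)^2) = p^2 + 2*p + 1
(4) = gcd((u - 7)*(u - 5)*(u + 5), (u - 5)*(u - 1)) = u - 5
(5) = v^2 - 49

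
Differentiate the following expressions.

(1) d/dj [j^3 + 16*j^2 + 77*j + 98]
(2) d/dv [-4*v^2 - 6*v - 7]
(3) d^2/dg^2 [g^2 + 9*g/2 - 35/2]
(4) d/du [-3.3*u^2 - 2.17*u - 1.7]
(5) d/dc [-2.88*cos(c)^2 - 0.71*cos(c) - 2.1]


(1) = 3*j^2 + 32*j + 77
(2) = -8*v - 6
(3) = 2
(4) = -6.6*u - 2.17
(5) = (5.76*cos(c) + 0.71)*sin(c)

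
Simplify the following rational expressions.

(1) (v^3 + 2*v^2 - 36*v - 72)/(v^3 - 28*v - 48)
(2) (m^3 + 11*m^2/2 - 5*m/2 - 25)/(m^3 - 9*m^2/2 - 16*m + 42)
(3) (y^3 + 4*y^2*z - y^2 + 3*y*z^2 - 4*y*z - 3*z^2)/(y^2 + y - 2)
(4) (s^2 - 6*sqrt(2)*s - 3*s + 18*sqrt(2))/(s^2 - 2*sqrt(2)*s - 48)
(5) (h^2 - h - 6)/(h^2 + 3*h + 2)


(1) = (v + 6)/(v + 4)
(2) = (2*m^2 + 15*m + 25)/(2*m^2 - 5*m - 42)
(3) = (y^2 + 4*y*z + 3*z^2)/(y + 2)
(4) = (s - 3)/(s + 4*sqrt(2))
(5) = (h - 3)/(h + 1)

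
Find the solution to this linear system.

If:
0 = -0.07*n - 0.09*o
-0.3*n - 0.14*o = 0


Then:
n = 0.00
o = 0.00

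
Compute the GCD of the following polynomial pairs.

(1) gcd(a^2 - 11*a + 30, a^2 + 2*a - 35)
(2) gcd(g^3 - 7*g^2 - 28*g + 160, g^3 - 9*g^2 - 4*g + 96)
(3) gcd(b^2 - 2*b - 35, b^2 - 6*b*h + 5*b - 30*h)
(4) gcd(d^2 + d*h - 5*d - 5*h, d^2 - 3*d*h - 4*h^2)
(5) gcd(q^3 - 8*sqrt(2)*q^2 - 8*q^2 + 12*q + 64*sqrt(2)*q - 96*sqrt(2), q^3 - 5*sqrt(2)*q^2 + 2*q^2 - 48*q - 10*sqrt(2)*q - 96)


(1) = gcd((a - 6)*(a - 5), (a - 5)*(a + 7)) = a - 5
(2) = g^2 - 12*g + 32
(3) = b + 5
(4) = gcd((d - 5)*(d + h), (d - 4*h)*(d + h)) = d + h
(5) = gcd((q - 6)*(q - 2)*(q - 8*sqrt(2)), (q + 2)*(q - 8*sqrt(2))*(q + 3*sqrt(2))) = q - 8*sqrt(2)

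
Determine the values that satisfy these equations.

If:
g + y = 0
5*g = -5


Then:
g = -1
y = 1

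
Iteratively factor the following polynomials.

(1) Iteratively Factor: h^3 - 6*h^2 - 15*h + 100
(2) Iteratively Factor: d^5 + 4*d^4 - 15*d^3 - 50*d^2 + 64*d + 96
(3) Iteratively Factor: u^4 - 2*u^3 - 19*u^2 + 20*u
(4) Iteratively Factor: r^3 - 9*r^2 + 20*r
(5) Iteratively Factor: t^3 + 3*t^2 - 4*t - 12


(1) = (h + 4)*(h^2 - 10*h + 25) = (h - 5)*(h + 4)*(h - 5)
(2) = (d - 2)*(d^4 + 6*d^3 - 3*d^2 - 56*d - 48) = (d - 2)*(d + 1)*(d^3 + 5*d^2 - 8*d - 48) = (d - 3)*(d - 2)*(d + 1)*(d^2 + 8*d + 16) = (d - 3)*(d - 2)*(d + 1)*(d + 4)*(d + 4)
(3) = (u + 4)*(u^3 - 6*u^2 + 5*u) = (u - 5)*(u + 4)*(u^2 - u) = (u - 5)*(u - 1)*(u + 4)*(u)
(4) = (r - 4)*(r^2 - 5*r) = r*(r - 4)*(r - 5)
(5) = (t + 3)*(t^2 - 4) = (t - 2)*(t + 3)*(t + 2)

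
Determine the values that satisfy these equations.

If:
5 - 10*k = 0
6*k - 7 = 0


Then:
No Solution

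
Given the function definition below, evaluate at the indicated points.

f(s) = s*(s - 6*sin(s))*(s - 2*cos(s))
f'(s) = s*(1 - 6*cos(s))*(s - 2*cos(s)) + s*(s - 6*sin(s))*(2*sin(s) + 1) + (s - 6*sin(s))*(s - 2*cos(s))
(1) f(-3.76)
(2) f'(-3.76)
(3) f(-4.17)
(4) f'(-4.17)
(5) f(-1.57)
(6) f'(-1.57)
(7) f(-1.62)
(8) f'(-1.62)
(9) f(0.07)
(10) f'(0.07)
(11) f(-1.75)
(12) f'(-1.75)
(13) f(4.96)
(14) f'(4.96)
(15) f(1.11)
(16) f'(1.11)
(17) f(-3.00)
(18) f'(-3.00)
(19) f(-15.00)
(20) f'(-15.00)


(1) = -57.98
(2) = 121.37
(3) = -121.80
(4) = 188.13
(5) = 10.93
(6) = 2.45
(7) = 10.78
(8) = 3.61
(9) = 0.05
(10) = 1.32
(11) = 10.13
(12) = 6.29
(13) = 238.93
(14) = -12.45
(15) = -1.04
(16) = -14.56
(17) = -6.59
(18) = 28.07
(19) = -2244.17
(20) = 1223.48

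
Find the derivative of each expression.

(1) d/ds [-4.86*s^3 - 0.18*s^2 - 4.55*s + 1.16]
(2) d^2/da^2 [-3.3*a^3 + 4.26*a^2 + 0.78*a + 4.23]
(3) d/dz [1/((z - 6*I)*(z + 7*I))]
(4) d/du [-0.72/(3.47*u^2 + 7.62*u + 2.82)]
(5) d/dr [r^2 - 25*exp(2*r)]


(1) = -14.58*s^2 - 0.36*s - 4.55
(2) = 8.52 - 19.8*a
(3) = (-2*z - I)/(z^4 + 2*I*z^3 + 83*z^2 + 84*I*z + 1764)
(4) = (4.9968*u + 5.4864)/(3.47*u^2 + 7.62*u + 2.82)^2
(5) = 2*r - 50*exp(2*r)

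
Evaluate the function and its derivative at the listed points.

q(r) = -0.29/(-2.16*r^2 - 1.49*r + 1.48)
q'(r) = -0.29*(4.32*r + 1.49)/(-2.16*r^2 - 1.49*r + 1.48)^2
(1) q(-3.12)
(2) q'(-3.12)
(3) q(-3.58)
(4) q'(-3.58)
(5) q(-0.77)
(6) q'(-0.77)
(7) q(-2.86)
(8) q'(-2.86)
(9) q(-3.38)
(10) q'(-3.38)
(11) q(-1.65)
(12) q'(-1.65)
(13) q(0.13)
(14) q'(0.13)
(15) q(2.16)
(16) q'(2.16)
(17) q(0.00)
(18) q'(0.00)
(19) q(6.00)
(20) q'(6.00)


(1) = 0.02
(2) = 0.02
(3) = 0.01
(4) = 0.01
(5) = -0.22
(6) = 0.29
(7) = 0.02
(8) = 0.02
(9) = 0.02
(10) = 0.01
(11) = 0.15
(12) = 0.43
(13) = -0.23
(14) = -0.38
(15) = 0.02
(16) = -0.02
(17) = -0.20
(18) = -0.20
(19) = 0.00
(20) = -0.00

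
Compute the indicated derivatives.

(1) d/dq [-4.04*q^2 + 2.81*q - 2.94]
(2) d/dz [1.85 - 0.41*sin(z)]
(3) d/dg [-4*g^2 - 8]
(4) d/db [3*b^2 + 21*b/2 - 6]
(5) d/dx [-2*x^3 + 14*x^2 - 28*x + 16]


(1) = 2.81 - 8.08*q
(2) = -0.41*cos(z)
(3) = -8*g
(4) = 6*b + 21/2
(5) = -6*x^2 + 28*x - 28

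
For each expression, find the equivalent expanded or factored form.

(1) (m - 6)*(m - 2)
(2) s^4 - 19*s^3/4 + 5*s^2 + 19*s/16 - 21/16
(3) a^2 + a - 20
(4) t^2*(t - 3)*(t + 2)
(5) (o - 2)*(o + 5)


(1) = m^2 - 8*m + 12
(2) = (s - 3)*(s - 7/4)*(s - 1/2)*(s + 1/2)
(3) = (a - 4)*(a + 5)
(4) = t^4 - t^3 - 6*t^2
(5) = o^2 + 3*o - 10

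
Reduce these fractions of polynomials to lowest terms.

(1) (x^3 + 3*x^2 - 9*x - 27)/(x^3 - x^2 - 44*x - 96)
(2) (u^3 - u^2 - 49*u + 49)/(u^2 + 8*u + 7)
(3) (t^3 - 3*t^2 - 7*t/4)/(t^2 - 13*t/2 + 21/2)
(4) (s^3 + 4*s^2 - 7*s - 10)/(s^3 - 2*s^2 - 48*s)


(1) = (x^2 - 9)/(x^2 - 4*x - 32)
(2) = (u^2 - 8*u + 7)/(u + 1)
(3) = (2*t^2 + t)/(2*t - 6)
(4) = (s^3 + 4*s^2 - 7*s - 10)/(s^3 - 2*s^2 - 48*s)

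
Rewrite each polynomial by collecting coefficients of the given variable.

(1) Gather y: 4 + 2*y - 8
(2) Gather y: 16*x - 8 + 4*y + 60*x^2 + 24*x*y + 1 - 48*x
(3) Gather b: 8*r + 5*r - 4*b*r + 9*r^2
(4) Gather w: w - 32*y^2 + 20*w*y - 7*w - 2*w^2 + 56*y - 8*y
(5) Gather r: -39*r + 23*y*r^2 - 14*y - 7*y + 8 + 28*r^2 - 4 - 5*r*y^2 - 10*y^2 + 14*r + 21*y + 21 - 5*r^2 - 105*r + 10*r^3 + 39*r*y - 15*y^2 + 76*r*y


(1) = 2*y - 4
(2) = 60*x^2 - 32*x + y*(24*x + 4) - 7
(3) = -4*b*r + 9*r^2 + 13*r
(4) = -2*w^2 + w*(20*y - 6) - 32*y^2 + 48*y
(5) = 10*r^3 + r^2*(23*y + 23) + r*(-5*y^2 + 115*y - 130) - 25*y^2 + 25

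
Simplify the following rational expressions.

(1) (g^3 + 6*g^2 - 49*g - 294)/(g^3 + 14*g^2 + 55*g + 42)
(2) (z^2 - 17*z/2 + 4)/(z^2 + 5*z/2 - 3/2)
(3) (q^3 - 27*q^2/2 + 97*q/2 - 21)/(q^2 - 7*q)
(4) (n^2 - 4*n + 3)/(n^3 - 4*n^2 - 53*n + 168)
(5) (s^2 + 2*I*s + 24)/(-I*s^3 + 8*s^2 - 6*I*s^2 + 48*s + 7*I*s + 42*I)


(1) = (g - 7)/(g + 1)
(2) = (z - 8)/(z + 3)
(3) = (2*q^2 - 13*q + 6)/(2*q)
(4) = (n - 1)/(n^2 - n - 56)
(5) = (I*s^2 - 2*s + 24*I)/(s^3 + s^2*(6 + 8*I) + s*(-7 + 48*I) - 42)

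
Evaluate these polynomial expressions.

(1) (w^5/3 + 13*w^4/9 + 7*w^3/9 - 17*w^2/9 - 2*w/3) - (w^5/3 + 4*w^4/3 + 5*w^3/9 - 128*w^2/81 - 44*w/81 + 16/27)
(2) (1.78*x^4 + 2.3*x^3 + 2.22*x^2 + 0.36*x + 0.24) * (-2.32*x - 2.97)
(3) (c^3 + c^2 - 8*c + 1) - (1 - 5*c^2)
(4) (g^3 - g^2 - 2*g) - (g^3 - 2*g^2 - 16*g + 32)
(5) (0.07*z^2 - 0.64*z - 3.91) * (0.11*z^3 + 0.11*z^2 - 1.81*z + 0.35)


(1) = w^4/9 + 2*w^3/9 - 25*w^2/81 - 10*w/81 - 16/27
(2) = -4.1296*x^5 - 10.6226*x^4 - 11.9814*x^3 - 7.4286*x^2 - 1.626*x - 0.7128
(3) = c^3 + 6*c^2 - 8*c
(4) = g^2 + 14*g - 32
(5) = 0.0077*z^5 - 0.0627*z^4 - 0.6272*z^3 + 0.7528*z^2 + 6.8531*z - 1.3685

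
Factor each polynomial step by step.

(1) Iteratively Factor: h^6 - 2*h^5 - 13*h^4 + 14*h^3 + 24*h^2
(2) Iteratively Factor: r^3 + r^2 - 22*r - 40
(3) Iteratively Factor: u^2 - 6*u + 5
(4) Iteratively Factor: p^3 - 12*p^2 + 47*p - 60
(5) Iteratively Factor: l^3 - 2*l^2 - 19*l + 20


(1) = (h - 4)*(h^5 + 2*h^4 - 5*h^3 - 6*h^2) = (h - 4)*(h - 2)*(h^4 + 4*h^3 + 3*h^2) = h*(h - 4)*(h - 2)*(h^3 + 4*h^2 + 3*h) = h^2*(h - 4)*(h - 2)*(h^2 + 4*h + 3) = h^2*(h - 4)*(h - 2)*(h + 3)*(h + 1)
(2) = (r + 2)*(r^2 - r - 20) = (r - 5)*(r + 2)*(r + 4)
(3) = (u - 1)*(u - 5)
(4) = (p - 5)*(p^2 - 7*p + 12) = (p - 5)*(p - 3)*(p - 4)
(5) = (l - 1)*(l^2 - l - 20) = (l - 5)*(l - 1)*(l + 4)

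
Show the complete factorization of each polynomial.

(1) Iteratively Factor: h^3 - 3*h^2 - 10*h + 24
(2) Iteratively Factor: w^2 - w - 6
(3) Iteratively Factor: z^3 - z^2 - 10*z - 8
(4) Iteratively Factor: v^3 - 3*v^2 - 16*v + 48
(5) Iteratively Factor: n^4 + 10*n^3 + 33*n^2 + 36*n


(1) = (h - 2)*(h^2 - h - 12) = (h - 2)*(h + 3)*(h - 4)
(2) = (w + 2)*(w - 3)
(3) = (z - 4)*(z^2 + 3*z + 2) = (z - 4)*(z + 2)*(z + 1)
(4) = (v - 3)*(v^2 - 16) = (v - 3)*(v + 4)*(v - 4)
(5) = (n)*(n^3 + 10*n^2 + 33*n + 36) = n*(n + 3)*(n^2 + 7*n + 12) = n*(n + 3)^2*(n + 4)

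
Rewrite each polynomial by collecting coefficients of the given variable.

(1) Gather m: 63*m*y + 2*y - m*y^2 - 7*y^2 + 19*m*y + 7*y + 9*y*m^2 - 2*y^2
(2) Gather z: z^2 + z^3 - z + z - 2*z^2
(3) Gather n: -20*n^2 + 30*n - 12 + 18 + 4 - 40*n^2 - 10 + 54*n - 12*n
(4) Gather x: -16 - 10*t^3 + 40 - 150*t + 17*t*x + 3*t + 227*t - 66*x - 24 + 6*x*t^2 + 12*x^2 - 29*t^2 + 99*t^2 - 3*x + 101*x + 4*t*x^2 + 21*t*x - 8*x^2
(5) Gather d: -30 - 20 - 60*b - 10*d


(1) = 9*m^2*y + m*(-y^2 + 82*y) - 9*y^2 + 9*y
(2) = z^3 - z^2
(3) = -60*n^2 + 72*n
(4) = -10*t^3 + 70*t^2 + 80*t + x^2*(4*t + 4) + x*(6*t^2 + 38*t + 32)
(5) = -60*b - 10*d - 50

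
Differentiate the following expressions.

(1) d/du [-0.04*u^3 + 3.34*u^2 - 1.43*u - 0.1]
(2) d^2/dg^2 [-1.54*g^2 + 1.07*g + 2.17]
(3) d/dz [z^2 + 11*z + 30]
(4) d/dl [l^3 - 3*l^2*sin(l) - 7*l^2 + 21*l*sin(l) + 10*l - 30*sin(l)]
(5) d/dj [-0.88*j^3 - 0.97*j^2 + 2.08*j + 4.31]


(1) = -0.12*u^2 + 6.68*u - 1.43
(2) = -3.08000000000000
(3) = 2*z + 11
(4) = -3*l^2*cos(l) + 3*l^2 - 6*l*sin(l) + 21*l*cos(l) - 14*l + 21*sin(l) - 30*cos(l) + 10
(5) = -2.64*j^2 - 1.94*j + 2.08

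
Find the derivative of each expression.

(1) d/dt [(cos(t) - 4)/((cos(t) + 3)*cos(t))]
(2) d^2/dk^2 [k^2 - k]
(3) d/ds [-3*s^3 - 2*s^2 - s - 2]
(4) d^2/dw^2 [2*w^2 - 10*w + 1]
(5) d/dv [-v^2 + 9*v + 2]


(1) = (sin(t) - 12*sin(t)/cos(t)^2 - 8*tan(t))/(cos(t) + 3)^2
(2) = 2
(3) = -9*s^2 - 4*s - 1
(4) = 4
(5) = 9 - 2*v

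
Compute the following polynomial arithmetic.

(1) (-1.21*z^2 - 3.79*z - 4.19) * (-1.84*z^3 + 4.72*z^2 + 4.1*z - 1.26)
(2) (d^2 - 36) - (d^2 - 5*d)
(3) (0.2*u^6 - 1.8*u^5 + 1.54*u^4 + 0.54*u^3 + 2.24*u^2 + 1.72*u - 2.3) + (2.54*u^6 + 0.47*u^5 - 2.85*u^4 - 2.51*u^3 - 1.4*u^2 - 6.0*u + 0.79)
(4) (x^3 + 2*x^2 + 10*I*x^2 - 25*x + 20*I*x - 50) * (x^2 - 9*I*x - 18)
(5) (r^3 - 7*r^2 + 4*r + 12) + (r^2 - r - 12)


(1) = 2.2264*z^5 + 1.2624*z^4 - 15.1402*z^3 - 33.7912*z^2 - 12.4036*z + 5.2794
(2) = 5*d - 36
(3) = 2.74*u^6 - 1.33*u^5 - 1.31*u^4 - 1.97*u^3 + 0.84*u^2 - 4.28*u - 1.51
(4) = x^5 + 2*x^4 + I*x^4 + 47*x^3 + 2*I*x^3 + 94*x^2 + 45*I*x^2 + 450*x + 90*I*x + 900
(5) = r^3 - 6*r^2 + 3*r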